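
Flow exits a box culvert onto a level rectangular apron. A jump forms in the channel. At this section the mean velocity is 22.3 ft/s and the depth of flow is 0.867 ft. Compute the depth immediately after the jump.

Fr₁ = V₁/√(g·y₁) = 22.3/√(32.2×0.867) = 4.22.
Conjugate-depth relation: y₂/y₁ = ½[√(1 + 8Fr₁²) − 1] = ½[√143.5 − 1] = 5.49.
y₂ = 5.49 × 0.867 = 4.76 ft.

y₂ = 4.76 ft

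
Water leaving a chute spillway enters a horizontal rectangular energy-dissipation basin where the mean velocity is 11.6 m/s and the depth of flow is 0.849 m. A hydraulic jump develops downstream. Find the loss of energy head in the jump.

ΔE = 3.03 m

Fr₁ = V₁/√(g·y₁) = 11.6/√(9.81×0.849) = 4.02.
Bélanger equation: y₂/y₁ = ½[√(1 + 8Fr₁²) − 1] = ½[√130.2 − 1] = 5.21.
y₂ = 5.21 × 0.849 = 4.42 m.
Head loss: ΔE = (y₂ − y₁)³/(4y₁y₂) = (4.42 − 0.849)³/(4×0.849×4.42) = 45.5/15.0 = 3.03 m.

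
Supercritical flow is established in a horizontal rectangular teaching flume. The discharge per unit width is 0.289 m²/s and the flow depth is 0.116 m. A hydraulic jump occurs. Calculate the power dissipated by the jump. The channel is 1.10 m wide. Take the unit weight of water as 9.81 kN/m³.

V₁ = q/y₁ = 0.289/0.116 = 2.49 m/s. Fr₁ = V₁/√(g·y₁) = 2.49/√(9.81×0.116) = 2.34.
Conjugate-depth relation: y₂/y₁ = ½[√(1 + 8Fr₁²) − 1] = ½[√44.64 − 1] = 2.84.
y₂ = 2.84 × 0.116 = 0.329 m.
V₂ = q/y₂ = 0.289/0.329 = 0.877 m/s. E₁ = y₁ + V₁²/2g = 0.432 m; E₂ = y₂ + V₂²/2g = 0.369 m. ΔE = E₁ − E₂ = 0.0637 m.
Q = q·b = 0.289 × 1.10 = 0.318 m³/s. P = γ·Q·ΔE = 9.81 × 0.318 × 0.0637 = 0.199 kW.

P = 0.199 kW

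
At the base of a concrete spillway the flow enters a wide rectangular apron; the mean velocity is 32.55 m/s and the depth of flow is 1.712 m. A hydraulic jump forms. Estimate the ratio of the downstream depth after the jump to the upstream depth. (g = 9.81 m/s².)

y₂/y₁ = 10.74

Fr₁ = V₁/√(g·y₁) = 32.55/√(9.81×1.712) = 7.943.
Bélanger equation: y₂/y₁ = ½[√(1 + 8Fr₁²) − 1] = ½[√505.68 − 1] = 10.74.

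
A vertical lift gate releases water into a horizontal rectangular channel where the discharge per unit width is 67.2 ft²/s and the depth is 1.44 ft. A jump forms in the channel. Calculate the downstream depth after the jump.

y₂ = 13.3 ft

V₁ = q/y₁ = 67.2/1.44 = 46.7 ft/s. Fr₁ = V₁/√(g·y₁) = 46.7/√(32.2×1.44) = 6.85.
By Bélanger, y₂/y₁ = ½[√(1 + 8Fr₁²) − 1] = ½[√376.7 − 1] = 9.20.
y₂ = 9.20 × 1.44 = 13.3 ft.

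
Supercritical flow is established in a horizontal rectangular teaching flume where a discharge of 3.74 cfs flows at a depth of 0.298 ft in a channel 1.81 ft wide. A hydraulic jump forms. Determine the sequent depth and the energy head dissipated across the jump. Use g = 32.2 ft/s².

y₂ = 0.806 ft; ΔE = 0.136 ft

q = Q/b = 3.74/1.81 = 2.07 ft²/s; V₁ = q/y₁ = 6.93 ft/s. Fr₁ = V₁/√(g·y₁) = 2.24.
Conjugate-depth relation: y₂/y₁ = ½[√(1 + 8Fr₁²) − 1] = ½[√41.08 − 1] = 2.70.
y₂ = 2.70 × 0.298 = 0.806 ft.
V₂ = q/y₂ = 2.07/0.806 = 2.56 ft/s. E₁ = y₁ + V₁²/2g = 1.04 ft; E₂ = y₂ + V₂²/2g = 0.908 ft. ΔE = E₁ − E₂ = 0.136 ft.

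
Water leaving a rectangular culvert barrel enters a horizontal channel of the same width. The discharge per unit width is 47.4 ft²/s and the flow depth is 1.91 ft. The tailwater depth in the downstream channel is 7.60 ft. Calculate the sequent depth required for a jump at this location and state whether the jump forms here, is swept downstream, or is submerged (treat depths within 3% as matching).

V₁ = q/y₁ = 47.4/1.91 = 24.8 ft/s. Fr₁ = V₁/√(g·y₁) = 24.8/√(32.2×1.91) = 3.16.
Bélanger equation: y₂/y₁ = ½[√(1 + 8Fr₁²) − 1] = ½[√81.11 − 1] = 4.00.
y₂ = 4.00 × 1.91 = 7.65 ft.
Tailwater y_tw = 7.60 ft: y_tw ≈ y₂, so the jump forms here.

y₂ = 7.65 ft; the jump forms here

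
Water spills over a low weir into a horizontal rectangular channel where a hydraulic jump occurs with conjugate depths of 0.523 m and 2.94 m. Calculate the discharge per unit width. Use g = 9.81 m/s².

q = 5.11 m²/s

For a rectangular channel the momentum equation gives q² = ½·g·y₁·y₂·(y₁ + y₂) = ½×9.81×0.523×2.94×3.46 = 26.1.
q = √26.1 = 5.11 m²/s.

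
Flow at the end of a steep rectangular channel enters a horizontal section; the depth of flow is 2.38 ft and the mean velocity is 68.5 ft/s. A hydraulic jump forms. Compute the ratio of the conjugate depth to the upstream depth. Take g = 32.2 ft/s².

Fr₁ = V₁/√(g·y₁) = 68.5/√(32.2×2.38) = 7.82.
Sequent-depth ratio: y₂/y₁ = ½[√(1 + 8Fr₁²) − 1] = ½[√490.8 − 1] = 10.6.

y₂/y₁ = 10.6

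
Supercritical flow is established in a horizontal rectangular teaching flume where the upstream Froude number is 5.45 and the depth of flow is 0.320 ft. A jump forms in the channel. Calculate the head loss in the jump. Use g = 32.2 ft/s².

Fr₁ = 5.45 (given).
Sequent-depth ratio: y₂/y₁ = ½[√(1 + 8Fr₁²) − 1] = ½[√238.6 − 1] = 7.22.
y₂ = 7.22 × 0.320 = 2.31 ft.
V₁ = Fr₁·√(g·y₁) = 5.45×√(32.2×0.320) = 17.5 ft/s; q = V₁·y₁ = 5.60 ft²/s. V₂ = q/y₂ = 5.60/2.31 = 2.42 ft/s. E₁ = y₁ + V₁²/2g = 5.07 ft; E₂ = y₂ + V₂²/2g = 2.40 ft. ΔE = E₁ − E₂ = 2.67 ft.

ΔE = 2.67 ft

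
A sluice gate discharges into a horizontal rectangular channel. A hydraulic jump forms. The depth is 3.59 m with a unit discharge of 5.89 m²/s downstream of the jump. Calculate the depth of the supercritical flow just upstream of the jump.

y₁ = 0.484 m

V₂ = q/y₂ = 5.89/3.59 = 1.64 m/s; Fr₂ = V₂/√(g·y₂) = 0.276.
The Bélanger relation is symmetric: y₁/y₂ = ½[√(1 + 8Fr₂²) − 1] = ½[√1.611 − 1] = 0.135.
y₁ = 0.135 × 3.59 = 0.484 m.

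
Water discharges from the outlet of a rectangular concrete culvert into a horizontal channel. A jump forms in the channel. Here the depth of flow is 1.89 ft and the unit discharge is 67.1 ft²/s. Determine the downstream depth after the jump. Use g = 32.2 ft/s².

V₁ = q/y₁ = 67.1/1.89 = 35.5 ft/s. Fr₁ = V₁/√(g·y₁) = 35.5/√(32.2×1.89) = 4.55.
From the momentum equation for a rectangular channel, y₂/y₁ = ½[√(1 + 8Fr₁²) − 1] = ½[√166.7 − 1] = 5.96.
y₂ = 5.96 × 1.89 = 11.3 ft.

y₂ = 11.3 ft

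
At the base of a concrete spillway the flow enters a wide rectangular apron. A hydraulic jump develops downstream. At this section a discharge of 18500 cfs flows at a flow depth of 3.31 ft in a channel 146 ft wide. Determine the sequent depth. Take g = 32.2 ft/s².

q = Q/b = 18500/146 = 127 ft²/s; V₁ = q/y₁ = 38.3 ft/s. Fr₁ = V₁/√(g·y₁) = 3.71.
Bélanger equation: y₂/y₁ = ½[√(1 + 8Fr₁²) − 1] = ½[√111.0 − 1] = 4.77.
y₂ = 4.77 × 3.31 = 15.8 ft.

y₂ = 15.8 ft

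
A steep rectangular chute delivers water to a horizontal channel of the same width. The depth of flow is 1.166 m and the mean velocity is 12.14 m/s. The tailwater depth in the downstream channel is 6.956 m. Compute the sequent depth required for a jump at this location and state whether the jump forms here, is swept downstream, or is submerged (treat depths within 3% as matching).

y₂ = 5.365 m; the jump is submerged

Fr₁ = V₁/√(g·y₁) = 12.14/√(9.81×1.166) = 3.590.
From the momentum equation for a rectangular channel, y₂/y₁ = ½[√(1 + 8Fr₁²) − 1] = ½[√104.08 − 1] = 4.601.
y₂ = 4.601 × 1.166 = 5.365 m.
Tailwater y_tw = 6.956 m: y_tw > y₂, so the jump is submerged.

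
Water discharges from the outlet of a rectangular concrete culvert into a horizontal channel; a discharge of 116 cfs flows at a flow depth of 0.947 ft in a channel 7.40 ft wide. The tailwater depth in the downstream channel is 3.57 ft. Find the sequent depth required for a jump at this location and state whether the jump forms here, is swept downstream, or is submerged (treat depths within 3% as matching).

y₂ = 3.57 ft; the jump forms here

q = Q/b = 116/7.40 = 15.7 ft²/s; V₁ = q/y₁ = 16.6 ft/s. Fr₁ = V₁/√(g·y₁) = 3.00.
From the momentum equation for a rectangular channel, y₂/y₁ = ½[√(1 + 8Fr₁²) − 1] = ½[√72.88 − 1] = 3.77.
y₂ = 3.77 × 0.947 = 3.57 ft.
Tailwater y_tw = 3.57 ft: y_tw ≈ y₂, so the jump forms here.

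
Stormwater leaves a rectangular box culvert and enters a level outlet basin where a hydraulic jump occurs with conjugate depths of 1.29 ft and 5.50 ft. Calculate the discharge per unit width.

q = 27.8 ft²/s

For a rectangular channel the momentum equation gives q² = ½·g·y₁·y₂·(y₁ + y₂) = ½×32.2×1.29×5.50×6.79 = 776.
q = √776 = 27.8 ft²/s.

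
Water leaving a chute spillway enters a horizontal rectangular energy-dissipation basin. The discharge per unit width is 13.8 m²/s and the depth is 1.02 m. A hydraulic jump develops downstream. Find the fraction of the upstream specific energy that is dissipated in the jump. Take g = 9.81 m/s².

V₁ = q/y₁ = 13.8/1.02 = 13.5 m/s. Fr₁ = V₁/√(g·y₁) = 13.5/√(9.81×1.02) = 4.28.
Conjugate-depth relation: y₂/y₁ = ½[√(1 + 8Fr₁²) − 1] = ½[√147.3 − 1] = 5.57.
y₂ = 5.57 × 1.02 = 5.68 m.
E₁ = y₁ + V₁²/2g = 10.3 m. ΔE = (y₂ − y₁)³/(4y₁y₂) = 4.37 m. ΔE/E₁ = 4.37/10.3 = 0.422.

ΔE/E₁ = 0.422 (42.2%)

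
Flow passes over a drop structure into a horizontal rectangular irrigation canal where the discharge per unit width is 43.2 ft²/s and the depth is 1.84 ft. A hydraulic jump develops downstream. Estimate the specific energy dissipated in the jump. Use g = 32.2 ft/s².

ΔE = 2.75 ft

V₁ = q/y₁ = 43.2/1.84 = 23.5 ft/s. Fr₁ = V₁/√(g·y₁) = 23.5/√(32.2×1.84) = 3.05.
Bélanger equation: y₂/y₁ = ½[√(1 + 8Fr₁²) − 1] = ½[√75.43 − 1] = 3.84.
y₂ = 3.84 × 1.84 = 7.07 ft.
V₂ = q/y₂ = 43.2/7.07 = 6.11 ft/s. E₁ = y₁ + V₁²/2g = 10.4 ft; E₂ = y₂ + V₂²/2g = 7.65 ft. ΔE = E₁ − E₂ = 2.75 ft.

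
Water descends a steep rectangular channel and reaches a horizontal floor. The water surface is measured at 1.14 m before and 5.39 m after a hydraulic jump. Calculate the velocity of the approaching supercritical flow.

For a rectangular channel the momentum equation gives q² = ½·g·y₁·y₂·(y₁ + y₂) = ½×9.81×1.14×5.39×6.53 = 197.
q = √197 = 14.0 m²/s.
V₁ = q/y₁ = 14.0/1.14 = 12.3 m/s.

V₁ = 12.3 m/s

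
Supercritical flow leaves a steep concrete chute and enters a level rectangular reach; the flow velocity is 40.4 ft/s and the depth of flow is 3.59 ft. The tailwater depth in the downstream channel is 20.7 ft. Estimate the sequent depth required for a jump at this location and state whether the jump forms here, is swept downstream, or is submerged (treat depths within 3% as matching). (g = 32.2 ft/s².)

y₂ = 17.4 ft; the jump is submerged

Fr₁ = V₁/√(g·y₁) = 40.4/√(32.2×3.59) = 3.76.
By Bélanger, y₂/y₁ = ½[√(1 + 8Fr₁²) − 1] = ½[√114.0 − 1] = 4.84.
y₂ = 4.84 × 3.59 = 17.4 ft.
Tailwater y_tw = 20.7 ft: y_tw > y₂, so the jump is submerged.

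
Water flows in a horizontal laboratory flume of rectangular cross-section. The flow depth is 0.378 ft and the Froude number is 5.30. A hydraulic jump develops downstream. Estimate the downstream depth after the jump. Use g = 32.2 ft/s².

Fr₁ = 5.30 (given).
Conjugate-depth relation: y₂/y₁ = ½[√(1 + 8Fr₁²) − 1] = ½[√225.7 − 1] = 7.01.
y₂ = 7.01 × 0.378 = 2.65 ft.

y₂ = 2.65 ft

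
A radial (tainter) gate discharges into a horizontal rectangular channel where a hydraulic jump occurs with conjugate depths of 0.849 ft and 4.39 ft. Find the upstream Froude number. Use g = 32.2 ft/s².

Fr₁ = 3.99

For a rectangular channel the momentum equation gives q² = ½·g·y₁·y₂·(y₁ + y₂) = ½×32.2×0.849×4.39×5.24 = 314.
q = √314 = 17.7 ft²/s.
V₁ = q/y₁ = 20.9 ft/s; Fr₁ = V₁/√(g·y₁) = 3.99.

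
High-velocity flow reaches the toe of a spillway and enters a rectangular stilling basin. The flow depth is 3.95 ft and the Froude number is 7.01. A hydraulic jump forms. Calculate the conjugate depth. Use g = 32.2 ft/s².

Fr₁ = 7.01 (given).
Bélanger equation: y₂/y₁ = ½[√(1 + 8Fr₁²) − 1] = ½[√394.1 − 1] = 9.43.
y₂ = 9.43 × 3.95 = 37.2 ft.

y₂ = 37.2 ft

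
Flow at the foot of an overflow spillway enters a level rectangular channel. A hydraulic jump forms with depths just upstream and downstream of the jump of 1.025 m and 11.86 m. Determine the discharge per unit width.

For a rectangular channel the momentum equation gives q² = ½·g·y₁·y₂·(y₁ + y₂) = ½×9.81×1.025×11.86×12.88 = 768.3.
q = √768.3 = 27.72 m²/s.

q = 27.72 m²/s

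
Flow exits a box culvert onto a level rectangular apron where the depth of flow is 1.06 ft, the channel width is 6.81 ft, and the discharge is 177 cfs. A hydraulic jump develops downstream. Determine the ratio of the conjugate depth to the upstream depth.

y₂/y₁ = 5.46

q = Q/b = 177/6.81 = 26.0 ft²/s; V₁ = q/y₁ = 24.5 ft/s. Fr₁ = V₁/√(g·y₁) = 4.20.
Bélanger equation: y₂/y₁ = ½[√(1 + 8Fr₁²) − 1] = ½[√141.9 − 1] = 5.46.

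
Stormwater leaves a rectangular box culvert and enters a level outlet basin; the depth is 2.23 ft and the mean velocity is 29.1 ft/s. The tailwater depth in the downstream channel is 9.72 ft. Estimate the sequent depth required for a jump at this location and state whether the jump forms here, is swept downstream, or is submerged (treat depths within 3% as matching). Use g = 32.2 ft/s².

Fr₁ = V₁/√(g·y₁) = 29.1/√(32.2×2.23) = 3.43.
By Bélanger, y₂/y₁ = ½[√(1 + 8Fr₁²) − 1] = ½[√95.34 − 1] = 4.38.
y₂ = 4.38 × 2.23 = 9.77 ft.
Tailwater y_tw = 9.72 ft: y_tw ≈ y₂, so the jump forms here.

y₂ = 9.77 ft; the jump forms here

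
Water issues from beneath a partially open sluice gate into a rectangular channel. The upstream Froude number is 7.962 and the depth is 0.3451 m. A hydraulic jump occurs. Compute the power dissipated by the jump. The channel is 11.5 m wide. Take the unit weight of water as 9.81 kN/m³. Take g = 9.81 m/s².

Fr₁ = 7.962 (given).
Conjugate-depth relation: y₂/y₁ = ½[√(1 + 8Fr₁²) − 1] = ½[√508.15 − 1] = 10.77.
y₂ = 10.77 × 0.3451 = 3.717 m.
V₁ = Fr₁·√(g·y₁) = 7.962×√(9.81×0.3451) = 14.65 m/s; q = V₁·y₁ = 5.056 m²/s. V₂ = q/y₂ = 5.056/3.717 = 1.360 m/s. E₁ = y₁ + V₁²/2g = 11.28 m; E₂ = y₂ + V₂²/2g = 3.811 m. ΔE = E₁ − E₂ = 7.472 m.
Q = q·b = 5.056 × 11.5 = 58.14 m³/s. P = γ·Q·ΔE = 9.81 × 58.14 × 7.472 = 4262 kW.

P = 4262 kW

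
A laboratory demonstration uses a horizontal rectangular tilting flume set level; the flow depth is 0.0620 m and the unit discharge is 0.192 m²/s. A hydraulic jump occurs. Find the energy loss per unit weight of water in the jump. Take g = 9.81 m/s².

V₁ = q/y₁ = 0.192/0.0620 = 3.10 m/s. Fr₁ = V₁/√(g·y₁) = 3.10/√(9.81×0.0620) = 3.97.
Conjugate-depth relation: y₂/y₁ = ½[√(1 + 8Fr₁²) − 1] = ½[√127.1 − 1] = 5.14.
y₂ = 5.14 × 0.0620 = 0.319 m.
V₂ = q/y₂ = 0.192/0.319 = 0.603 m/s. E₁ = y₁ + V₁²/2g = 0.551 m; E₂ = y₂ + V₂²/2g = 0.337 m. ΔE = E₁ − E₂ = 0.214 m.

ΔE = 0.214 m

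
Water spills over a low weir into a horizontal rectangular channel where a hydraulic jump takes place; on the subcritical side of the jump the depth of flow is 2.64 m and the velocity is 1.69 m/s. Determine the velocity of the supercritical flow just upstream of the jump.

Fr₂ = V₂/√(g·y₂) = 1.69/√(9.81×2.64) = 0.332.
From the momentum equation (using Fr₂), y₁/y₂ = ½[√(1 + 8Fr₂²) − 1] = ½[√1.882 − 1] = 0.186.
y₁ = 0.186 × 2.64 = 0.491 m.
V₁ = q/y₁ = 4.46/0.491 = 9.09 m/s.

V₁ = 9.09 m/s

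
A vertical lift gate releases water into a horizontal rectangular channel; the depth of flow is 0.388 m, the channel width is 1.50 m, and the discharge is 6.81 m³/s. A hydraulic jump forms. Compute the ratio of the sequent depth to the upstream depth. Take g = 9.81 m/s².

y₂/y₁ = 8.00

q = Q/b = 6.81/1.50 = 4.54 m²/s; V₁ = q/y₁ = 11.7 m/s. Fr₁ = V₁/√(g·y₁) = 6.00.
By Bélanger, y₂/y₁ = ½[√(1 + 8Fr₁²) − 1] = ½[√288.8 − 1] = 8.00.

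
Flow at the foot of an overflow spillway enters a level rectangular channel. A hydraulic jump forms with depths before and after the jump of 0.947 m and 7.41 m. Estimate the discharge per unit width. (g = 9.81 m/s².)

q = 17.0 m²/s

For a rectangular channel the momentum equation gives q² = ½·g·y₁·y₂·(y₁ + y₂) = ½×9.81×0.947×7.41×8.36 = 288.
q = √288 = 17.0 m²/s.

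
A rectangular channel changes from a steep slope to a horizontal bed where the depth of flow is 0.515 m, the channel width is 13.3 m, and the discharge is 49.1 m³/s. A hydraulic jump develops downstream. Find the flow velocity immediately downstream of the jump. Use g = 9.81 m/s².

V₂ = 1.78 m/s

q = Q/b = 49.1/13.3 = 3.69 m²/s; V₁ = q/y₁ = 7.17 m/s. Fr₁ = V₁/√(g·y₁) = 3.19.
Bélanger equation: y₂/y₁ = ½[√(1 + 8Fr₁²) − 1] = ½[√82.37 − 1] = 4.04.
y₂ = 4.04 × 0.515 = 2.08 m.
V₂ = q/y₂ = 3.69/2.08 = 1.78 m/s.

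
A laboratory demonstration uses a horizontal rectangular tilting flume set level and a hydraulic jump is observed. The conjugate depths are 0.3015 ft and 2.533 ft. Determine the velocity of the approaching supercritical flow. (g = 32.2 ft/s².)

For a rectangular channel the momentum equation gives q² = ½·g·y₁·y₂·(y₁ + y₂) = ½×32.2×0.3015×2.533×2.834 = 34.85.
q = √34.85 = 5.904 ft²/s.
V₁ = q/y₁ = 5.904/0.3015 = 19.58 ft/s.

V₁ = 19.58 ft/s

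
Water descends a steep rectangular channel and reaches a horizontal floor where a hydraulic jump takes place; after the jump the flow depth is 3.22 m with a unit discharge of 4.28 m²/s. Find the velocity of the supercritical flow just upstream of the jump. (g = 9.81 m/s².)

V₂ = q/y₂ = 4.28/3.22 = 1.33 m/s; Fr₂ = V₂/√(g·y₂) = 0.236.
Applying the sequent-depth relation in reverse, y₁/y₂ = ½[√(1 + 8Fr₂²) − 1] = ½[√1.447 − 1] = 0.102.
y₁ = 0.102 × 3.22 = 0.327 m.
V₁ = q/y₁ = 4.28/0.327 = 13.1 m/s.

V₁ = 13.1 m/s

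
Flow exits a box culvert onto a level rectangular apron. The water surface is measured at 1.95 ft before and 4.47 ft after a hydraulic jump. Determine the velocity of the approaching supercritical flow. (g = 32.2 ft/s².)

For a rectangular channel the momentum equation gives q² = ½·g·y₁·y₂·(y₁ + y₂) = ½×32.2×1.95×4.47×6.42 = 901.
q = √901 = 30.0 ft²/s.
V₁ = q/y₁ = 30.0/1.95 = 15.4 ft/s.

V₁ = 15.4 ft/s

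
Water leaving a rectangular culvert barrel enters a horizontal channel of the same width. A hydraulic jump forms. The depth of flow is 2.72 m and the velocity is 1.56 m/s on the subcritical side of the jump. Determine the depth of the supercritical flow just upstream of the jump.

Fr₂ = V₂/√(g·y₂) = 1.56/√(9.81×2.72) = 0.302.
The Bélanger relation is symmetric: y₁/y₂ = ½[√(1 + 8Fr₂²) − 1] = ½[√1.730 − 1] = 0.158.
y₁ = 0.158 × 2.72 = 0.429 m.

y₁ = 0.429 m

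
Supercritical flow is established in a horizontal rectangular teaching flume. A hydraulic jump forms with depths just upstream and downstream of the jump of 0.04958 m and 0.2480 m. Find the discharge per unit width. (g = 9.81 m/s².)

For a rectangular channel the momentum equation gives q² = ½·g·y₁·y₂·(y₁ + y₂) = ½×9.81×0.04958×0.2480×0.2976 = 0.01795.
q = √0.01795 = 0.1340 m²/s.

q = 0.1340 m²/s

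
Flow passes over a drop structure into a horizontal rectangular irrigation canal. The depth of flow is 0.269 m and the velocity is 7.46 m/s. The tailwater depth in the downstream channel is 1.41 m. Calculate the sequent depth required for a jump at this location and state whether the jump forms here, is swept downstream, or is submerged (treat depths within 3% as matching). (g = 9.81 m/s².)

y₂ = 1.62 m; the jump is swept downstream

Fr₁ = V₁/√(g·y₁) = 7.46/√(9.81×0.269) = 4.59.
Sequent-depth ratio: y₂/y₁ = ½[√(1 + 8Fr₁²) − 1] = ½[√169.7 − 1] = 6.01.
y₂ = 6.01 × 0.269 = 1.62 m.
Tailwater y_tw = 1.41 m: y_tw < y₂, so the jump is swept downstream.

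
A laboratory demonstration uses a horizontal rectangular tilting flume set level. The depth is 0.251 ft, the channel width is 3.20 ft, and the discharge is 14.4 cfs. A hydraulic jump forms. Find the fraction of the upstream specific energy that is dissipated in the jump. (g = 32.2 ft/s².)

q = Q/b = 14.4/3.20 = 4.50 ft²/s; V₁ = q/y₁ = 17.9 ft/s. Fr₁ = V₁/√(g·y₁) = 6.31.
Sequent-depth ratio: y₂/y₁ = ½[√(1 + 8Fr₁²) − 1] = ½[√319.2 − 1] = 8.43.
y₂ = 8.43 × 0.251 = 2.12 ft.
E₁ = y₁ + V₁²/2g = 5.24 ft. ΔE = (y₂ − y₁)³/(4y₁y₂) = 3.06 ft. ΔE/E₁ = 3.06/5.24 = 0.583.

ΔE/E₁ = 0.583 (58.3%)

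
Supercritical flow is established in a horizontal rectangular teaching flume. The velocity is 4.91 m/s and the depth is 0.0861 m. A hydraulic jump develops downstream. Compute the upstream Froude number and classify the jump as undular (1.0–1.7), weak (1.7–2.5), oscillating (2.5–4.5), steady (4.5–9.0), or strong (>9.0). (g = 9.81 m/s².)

Fr₁ = V₁/√(g·y₁) = 4.91/√(9.81×0.0861) = 5.34.
Fr₁ = 5.34 lies in the steady range.

Fr₁ = 5.34; steady jump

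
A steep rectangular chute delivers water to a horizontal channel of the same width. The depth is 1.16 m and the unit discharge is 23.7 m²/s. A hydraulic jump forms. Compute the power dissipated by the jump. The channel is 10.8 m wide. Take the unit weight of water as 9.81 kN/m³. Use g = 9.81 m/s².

P = 31982 kW

V₁ = q/y₁ = 23.7/1.16 = 20.4 m/s. Fr₁ = V₁/√(g·y₁) = 20.4/√(9.81×1.16) = 6.06.
Bélanger equation: y₂/y₁ = ½[√(1 + 8Fr₁²) − 1] = ½[√294.5 − 1] = 8.08.
y₂ = 8.08 × 1.16 = 9.37 m.
Head loss: ΔE = (y₂ − y₁)³/(4y₁y₂) = (9.37 − 1.16)³/(4×1.16×9.37) = 554/43.5 = 12.7 m.
Q = q·b = 23.7 × 10.8 = 256 m³/s. P = γ·Q·ΔE = 9.81 × 256 × 12.7 = 31982 kW.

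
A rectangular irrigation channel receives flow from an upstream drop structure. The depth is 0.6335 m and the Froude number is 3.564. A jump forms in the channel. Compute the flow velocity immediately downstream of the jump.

V₂ = 1.946 m/s

Fr₁ = 3.564 (given).
Bélanger equation: y₂/y₁ = ½[√(1 + 8Fr₁²) − 1] = ½[√102.62 − 1] = 4.565.
y₂ = 4.565 × 0.6335 = 2.892 m.
V₁ = Fr₁·√(g·y₁) = 3.564×√(9.81×0.6335) = 8.885 m/s; q = V₁·y₁ = 5.628 m²/s.
V₂ = q/y₂ = 5.628/2.892 = 1.946 m/s.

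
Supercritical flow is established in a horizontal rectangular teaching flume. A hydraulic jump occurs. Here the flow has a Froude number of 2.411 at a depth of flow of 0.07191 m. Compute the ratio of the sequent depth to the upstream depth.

y₂/y₁ = 2.946

Fr₁ = 2.411 (given).
From the momentum equation for a rectangular channel, y₂/y₁ = ½[√(1 + 8Fr₁²) − 1] = ½[√47.503 − 1] = 2.946.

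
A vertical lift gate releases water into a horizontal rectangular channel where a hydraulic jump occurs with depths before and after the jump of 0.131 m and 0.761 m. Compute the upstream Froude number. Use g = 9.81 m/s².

For a rectangular channel the momentum equation gives q² = ½·g·y₁·y₂·(y₁ + y₂) = ½×9.81×0.131×0.761×0.892 = 0.436.
q = √0.436 = 0.660 m²/s.
V₁ = q/y₁ = 5.04 m/s; Fr₁ = V₁/√(g·y₁) = 4.45.

Fr₁ = 4.45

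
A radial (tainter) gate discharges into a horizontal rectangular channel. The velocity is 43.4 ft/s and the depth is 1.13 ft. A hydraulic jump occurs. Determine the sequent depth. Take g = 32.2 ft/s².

Fr₁ = V₁/√(g·y₁) = 43.4/√(32.2×1.13) = 7.19.
By Bélanger, y₂/y₁ = ½[√(1 + 8Fr₁²) − 1] = ½[√415.1 − 1] = 9.69.
y₂ = 9.69 × 1.13 = 10.9 ft.

y₂ = 10.9 ft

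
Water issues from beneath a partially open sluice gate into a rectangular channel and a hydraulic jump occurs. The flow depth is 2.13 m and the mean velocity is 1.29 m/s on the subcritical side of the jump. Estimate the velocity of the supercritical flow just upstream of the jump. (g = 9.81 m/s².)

V₁ = 9.23 m/s

Fr₂ = V₂/√(g·y₂) = 1.29/√(9.81×2.13) = 0.282.
The Bélanger relation is symmetric: y₁/y₂ = ½[√(1 + 8Fr₂²) − 1] = ½[√1.637 − 1] = 0.140.
y₁ = 0.140 × 2.13 = 0.298 m.
V₁ = q/y₁ = 2.75/0.298 = 9.23 m/s.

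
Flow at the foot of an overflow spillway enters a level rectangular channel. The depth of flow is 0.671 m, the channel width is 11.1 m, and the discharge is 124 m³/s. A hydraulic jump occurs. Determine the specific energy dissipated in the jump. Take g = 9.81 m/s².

ΔE = 8.78 m

q = Q/b = 124/11.1 = 11.2 m²/s; V₁ = q/y₁ = 16.6 m/s. Fr₁ = V₁/√(g·y₁) = 6.49.
Sequent-depth ratio: y₂/y₁ = ½[√(1 + 8Fr₁²) − 1] = ½[√337.9 − 1] = 8.69.
y₂ = 8.69 × 0.671 = 5.83 m.
Head loss: ΔE = (y₂ − y₁)³/(4y₁y₂) = (5.83 − 0.671)³/(4×0.671×5.83) = 137/15.7 = 8.78 m.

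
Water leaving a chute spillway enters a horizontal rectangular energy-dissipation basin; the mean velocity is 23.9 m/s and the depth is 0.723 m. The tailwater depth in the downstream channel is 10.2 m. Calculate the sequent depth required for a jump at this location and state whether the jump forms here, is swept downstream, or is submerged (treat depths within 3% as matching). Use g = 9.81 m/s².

y₂ = 8.82 m; the jump is submerged

Fr₁ = V₁/√(g·y₁) = 23.9/√(9.81×0.723) = 8.97.
Sequent-depth ratio: y₂/y₁ = ½[√(1 + 8Fr₁²) − 1] = ½[√645.3 − 1] = 12.2.
y₂ = 12.2 × 0.723 = 8.82 m.
Tailwater y_tw = 10.2 m: y_tw > y₂, so the jump is submerged.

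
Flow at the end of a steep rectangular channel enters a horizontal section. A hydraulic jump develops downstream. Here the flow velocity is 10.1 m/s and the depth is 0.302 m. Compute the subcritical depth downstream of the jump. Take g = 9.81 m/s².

Fr₁ = V₁/√(g·y₁) = 10.1/√(9.81×0.302) = 5.87.
Conjugate-depth relation: y₂/y₁ = ½[√(1 + 8Fr₁²) − 1] = ½[√276.5 − 1] = 7.81.
y₂ = 7.81 × 0.302 = 2.36 m.

y₂ = 2.36 m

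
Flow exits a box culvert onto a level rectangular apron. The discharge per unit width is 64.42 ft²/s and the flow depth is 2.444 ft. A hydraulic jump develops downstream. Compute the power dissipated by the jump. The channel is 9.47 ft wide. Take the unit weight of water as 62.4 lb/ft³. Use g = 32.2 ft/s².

V₁ = q/y₁ = 64.42/2.444 = 26.36 ft/s. Fr₁ = V₁/√(g·y₁) = 26.36/√(32.2×2.444) = 2.971.
Conjugate-depth relation: y₂/y₁ = ½[√(1 + 8Fr₁²) − 1] = ½[√71.627 − 1] = 3.732.
y₂ = 3.732 × 2.444 = 9.120 ft.
V₂ = q/y₂ = 64.42/9.120 = 7.063 ft/s. E₁ = y₁ + V₁²/2g = 13.23 ft; E₂ = y₂ + V₂²/2g = 9.895 ft. ΔE = E₁ − E₂ = 3.337 ft.
Q = q·b = 64.42 × 9.47 = 610.1 cfs. P = γ·Q·ΔE/550 = 62.4 × 610.1 × 3.337 / 550 = 231.0 hp.

P = 231.0 hp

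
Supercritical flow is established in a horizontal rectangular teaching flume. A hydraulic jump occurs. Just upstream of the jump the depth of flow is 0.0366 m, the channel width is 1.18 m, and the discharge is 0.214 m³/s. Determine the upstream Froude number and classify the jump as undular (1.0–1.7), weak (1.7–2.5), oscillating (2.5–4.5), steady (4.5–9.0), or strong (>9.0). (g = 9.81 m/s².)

q = Q/b = 0.214/1.18 = 0.181 m²/s; V₁ = q/y₁ = 4.96 m/s. Fr₁ = V₁/√(g·y₁) = 8.27.
Fr₁ = 8.27 lies in the steady range.

Fr₁ = 8.27; steady jump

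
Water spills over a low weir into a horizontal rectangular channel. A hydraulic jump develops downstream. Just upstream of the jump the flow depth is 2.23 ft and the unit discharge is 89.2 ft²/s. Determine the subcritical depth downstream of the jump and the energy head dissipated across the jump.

y₂ = 13.8 ft; ΔE = 12.6 ft

V₁ = q/y₁ = 89.2/2.23 = 40.0 ft/s. Fr₁ = V₁/√(g·y₁) = 40.0/√(32.2×2.23) = 4.72.
Conjugate-depth relation: y₂/y₁ = ½[√(1 + 8Fr₁²) − 1] = ½[√179.3 − 1] = 6.19.
y₂ = 6.19 × 2.23 = 13.8 ft.
V₂ = q/y₂ = 89.2/13.8 = 6.46 ft/s. E₁ = y₁ + V₁²/2g = 27.1 ft; E₂ = y₂ + V₂²/2g = 14.5 ft. ΔE = E₁ − E₂ = 12.6 ft.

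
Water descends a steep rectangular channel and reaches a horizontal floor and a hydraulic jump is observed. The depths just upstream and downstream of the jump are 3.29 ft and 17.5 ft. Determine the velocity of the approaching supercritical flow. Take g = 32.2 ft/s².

V₁ = 42.2 ft/s

For a rectangular channel the momentum equation gives q² = ½·g·y₁·y₂·(y₁ + y₂) = ½×32.2×3.29×17.5×20.8 = 19271.
q = √19271 = 139 ft²/s.
V₁ = q/y₁ = 139/3.29 = 42.2 ft/s.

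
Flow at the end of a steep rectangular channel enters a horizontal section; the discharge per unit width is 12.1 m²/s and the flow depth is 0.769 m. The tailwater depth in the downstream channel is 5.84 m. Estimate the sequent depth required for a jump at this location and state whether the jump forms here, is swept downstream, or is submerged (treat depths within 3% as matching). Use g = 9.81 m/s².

V₁ = q/y₁ = 12.1/0.769 = 15.7 m/s. Fr₁ = V₁/√(g·y₁) = 15.7/√(9.81×0.769) = 5.73.
By Bélanger, y₂/y₁ = ½[√(1 + 8Fr₁²) − 1] = ½[√263.6 − 1] = 7.62.
y₂ = 7.62 × 0.769 = 5.86 m.
Tailwater y_tw = 5.84 m: y_tw ≈ y₂, so the jump forms here.

y₂ = 5.86 m; the jump forms here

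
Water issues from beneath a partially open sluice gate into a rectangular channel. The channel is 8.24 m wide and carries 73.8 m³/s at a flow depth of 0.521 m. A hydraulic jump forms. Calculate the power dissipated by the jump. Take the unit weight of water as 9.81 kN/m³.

P = 7306 kW

q = Q/b = 73.8/8.24 = 8.96 m²/s; V₁ = q/y₁ = 17.2 m/s. Fr₁ = V₁/√(g·y₁) = 7.60.
By Bélanger, y₂/y₁ = ½[√(1 + 8Fr₁²) − 1] = ½[√463.6 − 1] = 10.3.
y₂ = 10.3 × 0.521 = 5.35 m.
Head loss: ΔE = (y₂ − y₁)³/(4y₁y₂) = (5.35 − 0.521)³/(4×0.521×5.35) = 112/11.1 = 10.1 m.
P = γ·Q·ΔE = 9.81 × 73.8 × 10.1 = 7306 kW.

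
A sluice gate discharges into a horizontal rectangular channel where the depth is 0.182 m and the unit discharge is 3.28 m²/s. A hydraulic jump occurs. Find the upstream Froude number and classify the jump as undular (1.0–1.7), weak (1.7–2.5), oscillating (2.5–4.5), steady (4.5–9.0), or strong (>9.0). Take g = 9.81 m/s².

V₁ = q/y₁ = 3.28/0.182 = 18.0 m/s. Fr₁ = V₁/√(g·y₁) = 18.0/√(9.81×0.182) = 13.5.
Fr₁ = 13.5 lies in the strong range.

Fr₁ = 13.5; strong jump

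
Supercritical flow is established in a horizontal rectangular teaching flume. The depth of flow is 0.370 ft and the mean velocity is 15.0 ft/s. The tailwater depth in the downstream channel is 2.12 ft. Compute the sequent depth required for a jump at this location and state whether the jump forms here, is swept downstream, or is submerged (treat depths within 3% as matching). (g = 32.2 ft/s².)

y₂ = 2.10 ft; the jump forms here

Fr₁ = V₁/√(g·y₁) = 15.0/√(32.2×0.370) = 4.35.
Sequent-depth ratio: y₂/y₁ = ½[√(1 + 8Fr₁²) − 1] = ½[√152.1 − 1] = 5.67.
y₂ = 5.67 × 0.370 = 2.10 ft.
Tailwater y_tw = 2.12 ft: y_tw ≈ y₂, so the jump forms here.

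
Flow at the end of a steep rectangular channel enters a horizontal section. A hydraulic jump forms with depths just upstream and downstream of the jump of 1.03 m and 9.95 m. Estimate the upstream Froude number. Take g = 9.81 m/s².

Fr₁ = 7.18

For a rectangular channel the momentum equation gives q² = ½·g·y₁·y₂·(y₁ + y₂) = ½×9.81×1.03×9.95×11.0 = 552.
q = √552 = 23.5 m²/s.
V₁ = q/y₁ = 22.8 m/s; Fr₁ = V₁/√(g·y₁) = 7.18.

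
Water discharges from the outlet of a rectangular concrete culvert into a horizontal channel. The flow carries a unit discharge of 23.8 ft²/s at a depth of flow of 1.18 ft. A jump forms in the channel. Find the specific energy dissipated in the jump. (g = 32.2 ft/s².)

V₁ = q/y₁ = 23.8/1.18 = 20.2 ft/s. Fr₁ = V₁/√(g·y₁) = 20.2/√(32.2×1.18) = 3.27.
From the momentum equation for a rectangular channel, y₂/y₁ = ½[√(1 + 8Fr₁²) − 1] = ½[√86.65 − 1] = 4.15.
y₂ = 4.15 × 1.18 = 4.90 ft.
Head loss: ΔE = (y₂ − y₁)³/(4y₁y₂) = (4.90 − 1.18)³/(4×1.18×4.90) = 51.6/23.1 = 2.23 ft.

ΔE = 2.23 ft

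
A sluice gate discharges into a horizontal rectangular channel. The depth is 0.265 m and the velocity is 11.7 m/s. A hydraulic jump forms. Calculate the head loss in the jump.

ΔE = 4.58 m

Fr₁ = V₁/√(g·y₁) = 11.7/√(9.81×0.265) = 7.26.
Sequent-depth ratio: y₂/y₁ = ½[√(1 + 8Fr₁²) − 1] = ½[√422.3 − 1] = 9.77.
y₂ = 9.77 × 0.265 = 2.59 m.
Head loss: ΔE = (y₂ − y₁)³/(4y₁y₂) = (2.59 − 0.265)³/(4×0.265×2.59) = 12.6/2.75 = 4.58 m.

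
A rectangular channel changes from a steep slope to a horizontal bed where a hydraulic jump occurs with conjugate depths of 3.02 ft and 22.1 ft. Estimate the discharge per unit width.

For a rectangular channel the momentum equation gives q² = ½·g·y₁·y₂·(y₁ + y₂) = ½×32.2×3.02×22.1×25.1 = 26993.
q = √26993 = 164 ft²/s.

q = 164 ft²/s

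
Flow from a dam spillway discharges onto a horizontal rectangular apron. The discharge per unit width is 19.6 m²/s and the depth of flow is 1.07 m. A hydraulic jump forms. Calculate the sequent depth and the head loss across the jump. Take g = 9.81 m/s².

y₂ = 8.04 m; ΔE = 9.83 m

V₁ = q/y₁ = 19.6/1.07 = 18.3 m/s. Fr₁ = V₁/√(g·y₁) = 18.3/√(9.81×1.07) = 5.65.
Sequent-depth ratio: y₂/y₁ = ½[√(1 + 8Fr₁²) − 1] = ½[√256.7 − 1] = 7.51.
y₂ = 7.51 × 1.07 = 8.04 m.
V₂ = q/y₂ = 19.6/8.04 = 2.44 m/s. E₁ = y₁ + V₁²/2g = 18.2 m; E₂ = y₂ + V₂²/2g = 8.34 m. ΔE = E₁ − E₂ = 9.83 m.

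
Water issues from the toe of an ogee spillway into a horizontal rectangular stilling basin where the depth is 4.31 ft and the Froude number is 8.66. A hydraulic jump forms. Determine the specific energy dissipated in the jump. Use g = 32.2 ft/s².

ΔE = 114 ft

Fr₁ = 8.66 (given).
By Bélanger, y₂/y₁ = ½[√(1 + 8Fr₁²) − 1] = ½[√601.0 − 1] = 11.8.
y₂ = 11.8 × 4.31 = 50.7 ft.
V₁ = Fr₁·√(g·y₁) = 8.66×√(32.2×4.31) = 102 ft/s; q = V₁·y₁ = 440 ft²/s. V₂ = q/y₂ = 440/50.7 = 8.68 ft/s. E₁ = y₁ + V₁²/2g = 166 ft; E₂ = y₂ + V₂²/2g = 51.8 ft. ΔE = E₁ − E₂ = 114 ft.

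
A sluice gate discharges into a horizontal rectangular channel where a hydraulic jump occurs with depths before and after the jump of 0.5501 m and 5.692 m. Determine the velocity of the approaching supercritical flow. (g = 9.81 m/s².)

For a rectangular channel the momentum equation gives q² = ½·g·y₁·y₂·(y₁ + y₂) = ½×9.81×0.5501×5.692×6.242 = 95.87.
q = √95.87 = 9.791 m²/s.
V₁ = q/y₁ = 9.791/0.5501 = 17.80 m/s.

V₁ = 17.80 m/s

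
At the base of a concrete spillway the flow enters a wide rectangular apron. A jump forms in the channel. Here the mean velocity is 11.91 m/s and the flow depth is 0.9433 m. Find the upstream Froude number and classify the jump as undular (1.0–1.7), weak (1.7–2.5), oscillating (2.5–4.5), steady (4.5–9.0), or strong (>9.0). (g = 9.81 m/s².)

Fr₁ = 3.915; oscillating jump

Fr₁ = V₁/√(g·y₁) = 11.91/√(9.81×0.9433) = 3.915.
Fr₁ = 3.915 lies in the oscillating range.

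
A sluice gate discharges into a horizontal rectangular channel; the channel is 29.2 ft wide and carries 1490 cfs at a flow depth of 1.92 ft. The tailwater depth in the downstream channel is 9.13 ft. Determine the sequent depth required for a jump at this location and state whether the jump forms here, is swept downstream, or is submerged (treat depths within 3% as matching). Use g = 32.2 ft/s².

q = Q/b = 1490/29.2 = 51.0 ft²/s; V₁ = q/y₁ = 26.6 ft/s. Fr₁ = V₁/√(g·y₁) = 3.38.
Sequent-depth ratio: y₂/y₁ = ½[√(1 + 8Fr₁²) − 1] = ½[√92.40 − 1] = 4.31.
y₂ = 4.31 × 1.92 = 8.27 ft.
Tailwater y_tw = 9.13 ft: y_tw > y₂, so the jump is submerged.

y₂ = 8.27 ft; the jump is submerged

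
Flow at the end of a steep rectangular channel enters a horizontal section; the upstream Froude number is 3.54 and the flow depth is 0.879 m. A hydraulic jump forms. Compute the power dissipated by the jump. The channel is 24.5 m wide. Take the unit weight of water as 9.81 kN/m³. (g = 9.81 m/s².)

Fr₁ = 3.54 (given).
Conjugate-depth relation: y₂/y₁ = ½[√(1 + 8Fr₁²) − 1] = ½[√101.3 − 1] = 4.53.
y₂ = 4.53 × 0.879 = 3.98 m.
V₁ = Fr₁·√(g·y₁) = 3.54×√(9.81×0.879) = 10.4 m/s; q = V₁·y₁ = 9.14 m²/s. V₂ = q/y₂ = 9.14/3.98 = 2.29 m/s. E₁ = y₁ + V₁²/2g = 6.39 m; E₂ = y₂ + V₂²/2g = 4.25 m. ΔE = E₁ − E₂ = 2.14 m.
Q = q·b = 9.14 × 24.5 = 224 m³/s. P = γ·Q·ΔE = 9.81 × 224 × 2.14 = 4690 kW.

P = 4690 kW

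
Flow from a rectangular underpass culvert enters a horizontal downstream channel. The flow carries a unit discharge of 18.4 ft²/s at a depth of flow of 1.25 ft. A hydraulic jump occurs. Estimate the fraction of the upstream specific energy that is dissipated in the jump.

V₁ = q/y₁ = 18.4/1.25 = 14.7 ft/s. Fr₁ = V₁/√(g·y₁) = 14.7/√(32.2×1.25) = 2.32.
From the momentum equation for a rectangular channel, y₂/y₁ = ½[√(1 + 8Fr₁²) − 1] = ½[√44.07 − 1] = 2.82.
y₂ = 2.82 × 1.25 = 3.52 ft.
E₁ = y₁ + V₁²/2g = 4.61 ft. ΔE = (y₂ − y₁)³/(4y₁y₂) = 0.667 ft. ΔE/E₁ = 0.667/4.61 = 0.145.

ΔE/E₁ = 0.145 (14.5%)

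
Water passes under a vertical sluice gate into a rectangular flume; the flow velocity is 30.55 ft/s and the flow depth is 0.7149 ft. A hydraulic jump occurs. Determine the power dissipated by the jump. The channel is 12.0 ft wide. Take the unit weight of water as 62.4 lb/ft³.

P = 265.2 hp

Fr₁ = V₁/√(g·y₁) = 30.55/√(32.2×0.7149) = 6.367.
Sequent-depth ratio: y₂/y₁ = ½[√(1 + 8Fr₁²) − 1] = ½[√325.35 − 1] = 8.519.
y₂ = 8.519 × 0.7149 = 6.090 ft.
q = V₁·y₁ = 30.55 × 0.7149 = 21.84 ft²/s. V₂ = q/y₂ = 21.84/6.090 = 3.586 ft/s. E₁ = y₁ + V₁²/2g = 15.21 ft; E₂ = y₂ + V₂²/2g = 6.290 ft. ΔE = E₁ − E₂ = 8.917 ft.
Q = q·b = 21.84 × 12.0 = 262.1 cfs. P = γ·Q·ΔE/550 = 62.4 × 262.1 × 8.917 / 550 = 265.2 hp.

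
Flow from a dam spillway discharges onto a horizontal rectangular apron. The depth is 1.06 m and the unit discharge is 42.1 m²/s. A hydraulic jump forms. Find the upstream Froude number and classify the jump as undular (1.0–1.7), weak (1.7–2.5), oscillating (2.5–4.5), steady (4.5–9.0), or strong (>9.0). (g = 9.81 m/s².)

V₁ = q/y₁ = 42.1/1.06 = 39.7 m/s. Fr₁ = V₁/√(g·y₁) = 39.7/√(9.81×1.06) = 12.3.
Fr₁ = 12.3 lies in the strong range.

Fr₁ = 12.3; strong jump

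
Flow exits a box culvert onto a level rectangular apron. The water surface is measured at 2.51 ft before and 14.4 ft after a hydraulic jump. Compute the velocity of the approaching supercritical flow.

V₁ = 39.5 ft/s

For a rectangular channel the momentum equation gives q² = ½·g·y₁·y₂·(y₁ + y₂) = ½×32.2×2.51×14.4×16.9 = 9840.
q = √9840 = 99.2 ft²/s.
V₁ = q/y₁ = 99.2/2.51 = 39.5 ft/s.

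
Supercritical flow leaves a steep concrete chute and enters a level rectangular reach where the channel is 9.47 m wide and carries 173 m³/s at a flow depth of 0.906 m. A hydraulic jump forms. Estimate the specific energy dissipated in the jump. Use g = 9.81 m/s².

ΔE = 13.2 m

q = Q/b = 173/9.47 = 18.3 m²/s; V₁ = q/y₁ = 20.2 m/s. Fr₁ = V₁/√(g·y₁) = 6.76.
Bélanger equation: y₂/y₁ = ½[√(1 + 8Fr₁²) − 1] = ½[√367.0 − 1] = 9.08.
y₂ = 9.08 × 0.906 = 8.22 m.
Head loss: ΔE = (y₂ − y₁)³/(4y₁y₂) = (8.22 − 0.906)³/(4×0.906×8.22) = 392/29.8 = 13.2 m.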